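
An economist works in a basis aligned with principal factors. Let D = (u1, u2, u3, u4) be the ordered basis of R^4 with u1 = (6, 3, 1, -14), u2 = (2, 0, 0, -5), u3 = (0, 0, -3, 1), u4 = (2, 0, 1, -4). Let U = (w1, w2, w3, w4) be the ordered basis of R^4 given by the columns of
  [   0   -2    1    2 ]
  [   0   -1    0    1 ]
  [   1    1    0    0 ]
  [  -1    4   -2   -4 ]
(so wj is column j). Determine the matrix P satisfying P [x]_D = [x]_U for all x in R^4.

Let M have columns uj and N have columns wj. Then for every x, N [x]_U = x = M [x]_D, so P = N^(-1) M.
Since det N = 1, N^(-1) has integer entries; multiplying gives P = [[2, 1, -1, 0], [-1, -1, -2, 1], [0, 2, 0, 2], [2, -1, -2, 1]].

[[2, 1, -1, 0], [-1, -1, -2, 1], [0, 2, 0, 2], [2, -1, -2, 1]]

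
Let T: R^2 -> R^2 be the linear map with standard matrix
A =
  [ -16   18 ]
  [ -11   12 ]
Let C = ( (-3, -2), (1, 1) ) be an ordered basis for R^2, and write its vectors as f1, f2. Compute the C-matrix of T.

With P the matrix whose columns are f1, f2, [T]_C = P^(-1) A P.
Column by column: T(f1) = A f1 = (12, 9); its C-coordinates (-3, 3) give column 1.
Continuing for each basis vector yields [T]_C = [[-3, -1], [3, -1]].

[[-3, -1], [3, -1]]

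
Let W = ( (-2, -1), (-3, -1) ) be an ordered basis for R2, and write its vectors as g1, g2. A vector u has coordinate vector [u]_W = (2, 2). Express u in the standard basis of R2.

The coordinates say u = 2g1 + 2g2; adding the scaled basis vectors gives (-10, -4).

(-10, -4)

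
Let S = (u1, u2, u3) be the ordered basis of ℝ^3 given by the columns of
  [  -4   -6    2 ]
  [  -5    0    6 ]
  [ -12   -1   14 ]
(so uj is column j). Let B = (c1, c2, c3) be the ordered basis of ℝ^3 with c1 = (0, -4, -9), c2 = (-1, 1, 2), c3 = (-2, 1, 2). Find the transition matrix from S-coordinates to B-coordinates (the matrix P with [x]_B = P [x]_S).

[[2, 1, -2], [2, 2, -2], [1, 2, 0]]

Column j of P is [uj]_B, since P maps S-coordinates to B-coordinates.
Expressing u1 in B: u1 = 2c1 + 2c2 + c3, so column 1 of P is (2, 2, 1).
Doing the same for each uj gives P = [[2, 1, -2], [2, 2, -2], [1, 2, 0]].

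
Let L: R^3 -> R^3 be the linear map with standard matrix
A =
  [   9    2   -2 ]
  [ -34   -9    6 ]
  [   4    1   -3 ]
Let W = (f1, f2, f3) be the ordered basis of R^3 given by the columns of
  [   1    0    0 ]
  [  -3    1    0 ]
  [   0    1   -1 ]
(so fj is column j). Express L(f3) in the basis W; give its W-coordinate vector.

[2, 0, -3]

Compute L(f3) = A f3 = [2, -6, 3] in standard coordinates.
Then write this in W-coordinates: solve for y in y_1 f1 + ... + y_3 f3 = [2, -6, 3].
This gives y = [2, 0, -3], which is column 3 of [L]_W.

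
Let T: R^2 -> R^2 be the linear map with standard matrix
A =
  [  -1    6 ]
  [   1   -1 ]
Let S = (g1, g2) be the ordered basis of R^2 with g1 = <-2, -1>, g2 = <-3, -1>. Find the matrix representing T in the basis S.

[[-1, 3], [2, -1]]

The j-th column of [T]_S is [T(gj)]_S.
T(g1) = A g1 = <-4, -1> = -g1 + 2g2, so column 1 is <-1, 2>.
Repeating for g2 and assembling the columns gives [[-1, 3], [2, -1]].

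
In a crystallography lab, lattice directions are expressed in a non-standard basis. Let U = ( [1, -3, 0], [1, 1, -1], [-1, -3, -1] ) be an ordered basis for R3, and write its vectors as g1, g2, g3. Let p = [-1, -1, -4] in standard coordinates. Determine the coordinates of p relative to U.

We seek scalars with c_1 g1 + ... + c_3 g3 = p; equivalently solve M c = p where the columns of M are g1, ..., g3.
Solving this 3x3 system gives c = (-1, 2, 2).
Check: -g1 + 2g2 + 2g3 = [-1, -1, -4].

[-1, 2, 2]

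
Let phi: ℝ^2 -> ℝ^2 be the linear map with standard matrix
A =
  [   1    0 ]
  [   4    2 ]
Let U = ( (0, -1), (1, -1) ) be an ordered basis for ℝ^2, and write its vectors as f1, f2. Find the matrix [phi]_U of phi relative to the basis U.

[[2, -3], [0, 1]]

Let P have columns f1, f2. Then [phi]_U = P^(-1) A P.
Here det P = 1, so P^(-1) is integer; computing A P first and then P^(-1)(A P) gives [[2, -3], [0, 1]].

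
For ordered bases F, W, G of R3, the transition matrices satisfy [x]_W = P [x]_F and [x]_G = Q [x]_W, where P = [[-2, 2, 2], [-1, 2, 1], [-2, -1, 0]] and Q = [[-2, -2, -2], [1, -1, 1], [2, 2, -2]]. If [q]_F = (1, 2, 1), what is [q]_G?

(-8, -4, 24)

Composing the changes, [q]_G = Q P [q]_F.
Q P = [[10, -6, -6], [-3, -1, 1], [-2, 10, 6]]; applying this to (1, 2, 1) gives (-8, -4, 24).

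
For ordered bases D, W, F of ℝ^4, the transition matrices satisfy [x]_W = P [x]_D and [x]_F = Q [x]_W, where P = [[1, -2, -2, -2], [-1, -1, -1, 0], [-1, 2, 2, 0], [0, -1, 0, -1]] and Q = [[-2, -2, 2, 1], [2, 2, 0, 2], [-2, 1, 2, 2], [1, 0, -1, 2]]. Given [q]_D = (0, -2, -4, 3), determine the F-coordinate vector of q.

(-49, 22, -32, 16)

First [q]_W = P [q]_D = (6, 6, -12, -1).
Then [q]_F = Q [q]_W = (-49, 22, -32, 16).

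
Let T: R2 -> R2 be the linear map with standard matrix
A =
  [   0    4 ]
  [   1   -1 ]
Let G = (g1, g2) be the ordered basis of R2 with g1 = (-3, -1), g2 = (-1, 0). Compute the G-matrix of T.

[[2, 1], [-2, -3]]

Let P have columns g1, g2. Then [T]_G = P^(-1) A P.
Here det P = -1, so P^(-1) is integer; computing A P first and then P^(-1)(A P) gives [[2, 1], [-2, -3]].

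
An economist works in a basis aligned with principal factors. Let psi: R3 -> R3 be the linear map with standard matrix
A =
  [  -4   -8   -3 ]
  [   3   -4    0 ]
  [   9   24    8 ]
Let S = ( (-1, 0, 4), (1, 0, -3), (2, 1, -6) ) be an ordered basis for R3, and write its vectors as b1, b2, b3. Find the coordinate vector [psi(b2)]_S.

Column 2 of [psi]_S is the S-coordinate vector of psi(b2).
In standard coordinates psi(b2) = A b2 = (5, 3, -15).
Converting to S: (5, 3, -15) = 0·b1 - b2 + 3b3, so the coordinate vector is (0, -1, 3).

(0, -1, 3)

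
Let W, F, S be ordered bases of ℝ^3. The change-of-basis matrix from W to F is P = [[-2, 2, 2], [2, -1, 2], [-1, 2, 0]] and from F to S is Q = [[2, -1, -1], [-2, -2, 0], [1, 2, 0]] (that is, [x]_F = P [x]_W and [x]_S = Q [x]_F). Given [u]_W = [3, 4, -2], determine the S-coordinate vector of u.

[-7, 8, -6]

Composing the changes, [u]_S = Q P [u]_W.
Q P = [[-5, 3, 2], [0, -2, -8], [2, 0, 6]]; applying this to [3, 4, -2] gives [-7, 8, -6].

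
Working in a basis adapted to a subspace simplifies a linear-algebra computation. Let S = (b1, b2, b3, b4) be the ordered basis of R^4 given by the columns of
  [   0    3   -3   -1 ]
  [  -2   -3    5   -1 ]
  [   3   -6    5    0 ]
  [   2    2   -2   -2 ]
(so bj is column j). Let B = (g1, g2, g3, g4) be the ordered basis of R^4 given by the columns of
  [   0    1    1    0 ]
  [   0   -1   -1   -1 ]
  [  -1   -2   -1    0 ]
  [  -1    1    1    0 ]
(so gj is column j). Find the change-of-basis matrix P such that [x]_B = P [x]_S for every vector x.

[[-2, 1, -1, 1], [-1, 2, -1, 0], [1, 1, -2, -1], [2, 0, -2, 2]]

Take x = bj: its S-coordinates are the j-th standard unit vector, so P e_j — column j of P — equals [bj]_B.
b1 = -2g1 - g2 + g3 + 2g4, giving column 1 = (-2, -1, 1, 2); repeating for each j gives P = [[-2, 1, -1, 1], [-1, 2, -1, 0], [1, 1, -2, -1], [2, 0, -2, 2]].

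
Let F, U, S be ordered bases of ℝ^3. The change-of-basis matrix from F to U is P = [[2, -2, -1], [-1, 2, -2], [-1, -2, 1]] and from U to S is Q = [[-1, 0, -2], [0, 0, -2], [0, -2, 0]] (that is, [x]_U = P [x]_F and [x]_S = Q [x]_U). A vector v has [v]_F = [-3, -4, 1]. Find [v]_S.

Composing the changes, [v]_S = Q P [v]_F.
Q P = [[0, 6, -1], [2, 4, -2], [2, -4, 4]]; applying this to [-3, -4, 1] gives [-25, -24, 14].

[-25, -24, 14]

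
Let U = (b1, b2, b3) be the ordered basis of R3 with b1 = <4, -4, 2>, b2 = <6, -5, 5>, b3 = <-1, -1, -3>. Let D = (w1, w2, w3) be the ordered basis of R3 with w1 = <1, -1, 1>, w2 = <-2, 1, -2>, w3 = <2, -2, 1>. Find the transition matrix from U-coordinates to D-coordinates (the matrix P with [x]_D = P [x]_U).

[[0, 2, -1], [0, -1, 2], [2, 1, 2]]

Let M have columns bj and N have columns wj. Then for every x, N [x]_D = x = M [x]_U, so P = N^(-1) M.
Since det N = 1, N^(-1) has integer entries; multiplying gives P = [[0, 2, -1], [0, -1, 2], [2, 1, 2]].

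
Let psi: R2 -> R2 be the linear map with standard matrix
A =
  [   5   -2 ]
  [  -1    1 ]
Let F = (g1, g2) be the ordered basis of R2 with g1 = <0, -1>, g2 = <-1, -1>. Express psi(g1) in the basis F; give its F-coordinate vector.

<3, -2>

Compute psi(g1) = A g1 = <2, -1> in standard coordinates.
Then write this in F-coordinates: solve for y in y_1 g1 + y_2 g2 = <2, -1>.
This gives y = <3, -2>, which is column 1 of [psi]_F.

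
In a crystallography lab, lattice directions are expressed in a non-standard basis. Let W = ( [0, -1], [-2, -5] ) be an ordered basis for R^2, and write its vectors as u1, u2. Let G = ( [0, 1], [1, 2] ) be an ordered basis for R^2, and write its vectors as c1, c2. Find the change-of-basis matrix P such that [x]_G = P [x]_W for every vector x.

[[-1, -1], [0, -2]]

Let M have columns uj and N have columns cj. Then for every x, N [x]_G = x = M [x]_W, so P = N^(-1) M.
Since det N = -1, N^(-1) has integer entries; multiplying gives P = [[-1, -1], [0, -2]].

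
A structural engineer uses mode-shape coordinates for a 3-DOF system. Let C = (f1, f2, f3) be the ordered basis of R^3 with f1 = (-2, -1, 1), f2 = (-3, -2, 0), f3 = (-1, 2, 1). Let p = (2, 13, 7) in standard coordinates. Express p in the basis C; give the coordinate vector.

(3, -4, 4)

We seek scalars with c_1 f1 + ... + c_3 f3 = p; equivalently solve M c = p where the columns of M are f1, ..., f3.
Solving this 3x3 system gives c = (3, -4, 4).
Check: 3f1 - 4f2 + 4f3 = (2, 13, 7).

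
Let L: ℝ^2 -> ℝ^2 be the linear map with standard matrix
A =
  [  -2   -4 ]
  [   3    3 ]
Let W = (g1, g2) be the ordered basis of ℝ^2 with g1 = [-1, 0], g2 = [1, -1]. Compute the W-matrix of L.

[[1, -2], [3, 0]]

With P the matrix whose columns are g1, g2, [L]_W = P^(-1) A P.
Column by column: L(g1) = A g1 = [2, -3]; its W-coordinates [1, 3] give column 1.
Continuing for each basis vector yields [L]_W = [[1, -2], [3, 0]].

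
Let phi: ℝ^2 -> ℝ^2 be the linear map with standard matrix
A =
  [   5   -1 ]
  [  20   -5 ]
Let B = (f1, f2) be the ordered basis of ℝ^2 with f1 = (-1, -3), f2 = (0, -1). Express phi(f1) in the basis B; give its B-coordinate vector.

(2, -1)

Column 1 of [phi]_B is the B-coordinate vector of phi(f1).
In standard coordinates phi(f1) = A f1 = (-2, -5).
Converting to B: (-2, -5) = 2f1 - f2, so the coordinate vector is (2, -1).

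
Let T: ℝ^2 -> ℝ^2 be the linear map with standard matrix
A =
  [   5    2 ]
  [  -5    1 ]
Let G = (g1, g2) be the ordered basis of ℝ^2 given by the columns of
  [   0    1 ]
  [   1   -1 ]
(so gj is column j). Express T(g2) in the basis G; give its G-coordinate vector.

(-3, 3)

Compute T(g2) = A g2 = (3, -6) in standard coordinates.
Then write this in G-coordinates: solve for y in y_1 g1 + y_2 g2 = (3, -6).
This gives y = (-3, 3), which is column 2 of [T]_G.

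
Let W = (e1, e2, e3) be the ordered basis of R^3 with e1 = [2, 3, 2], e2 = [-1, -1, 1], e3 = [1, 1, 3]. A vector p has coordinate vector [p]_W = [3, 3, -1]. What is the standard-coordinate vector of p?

By definition p = 3e1 + 3e2 - e3.
Summing componentwise gives [2, 5, 6].

[2, 5, 6]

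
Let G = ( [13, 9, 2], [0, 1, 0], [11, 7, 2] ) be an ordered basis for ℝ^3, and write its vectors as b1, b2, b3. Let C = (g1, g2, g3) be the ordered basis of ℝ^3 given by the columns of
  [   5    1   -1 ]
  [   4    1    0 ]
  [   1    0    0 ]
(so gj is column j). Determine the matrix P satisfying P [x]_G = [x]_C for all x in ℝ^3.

[[2, 0, 2], [1, 1, -1], [-2, 1, -2]]

Take x = bj: its G-coordinates are the j-th standard unit vector, so P e_j — column j of P — equals [bj]_C.
b1 = 2g1 + g2 - 2g3, giving column 1 = [2, 1, -2]; repeating for each j gives P = [[2, 0, 2], [1, 1, -1], [-2, 1, -2]].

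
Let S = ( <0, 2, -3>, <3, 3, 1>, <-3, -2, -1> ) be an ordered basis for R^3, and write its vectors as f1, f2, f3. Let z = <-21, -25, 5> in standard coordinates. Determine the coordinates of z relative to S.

<-4, -3, 4>

[z]_S is the unique c with M c = z, where M has columns f1, ..., f3.
Row-reducing the augmented matrix [M | z] gives c = (-4, -3, 4).
Check: -4f1 - 3f2 + 4f3 = <-21, -25, 5>.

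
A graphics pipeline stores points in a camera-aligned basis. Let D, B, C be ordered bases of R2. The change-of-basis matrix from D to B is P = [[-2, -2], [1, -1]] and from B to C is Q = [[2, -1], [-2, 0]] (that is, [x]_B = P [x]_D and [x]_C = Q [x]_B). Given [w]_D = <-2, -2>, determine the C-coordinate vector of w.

Composing the changes, [w]_C = Q P [w]_D.
Q P = [[-5, -3], [4, 4]]; applying this to <-2, -2> gives <16, -16>.

<16, -16>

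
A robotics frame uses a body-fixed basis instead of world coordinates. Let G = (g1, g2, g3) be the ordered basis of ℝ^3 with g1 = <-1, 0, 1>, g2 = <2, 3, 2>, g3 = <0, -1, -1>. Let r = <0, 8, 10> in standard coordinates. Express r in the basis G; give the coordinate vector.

<4, 2, -2>

We seek scalars with c_1 g1 + ... + c_3 g3 = r; equivalently solve M c = r where the columns of M are g1, ..., g3.
Solving this 3x3 system gives c = (4, 2, -2).
Check: 4g1 + 2g2 - 2g3 = <0, 8, 10>.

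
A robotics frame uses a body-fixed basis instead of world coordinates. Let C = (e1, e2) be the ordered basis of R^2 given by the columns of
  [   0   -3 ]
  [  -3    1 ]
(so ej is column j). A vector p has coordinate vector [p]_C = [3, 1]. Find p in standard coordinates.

By definition p = 3e1 + e2.
Summing componentwise gives [-3, -8].

[-3, -8]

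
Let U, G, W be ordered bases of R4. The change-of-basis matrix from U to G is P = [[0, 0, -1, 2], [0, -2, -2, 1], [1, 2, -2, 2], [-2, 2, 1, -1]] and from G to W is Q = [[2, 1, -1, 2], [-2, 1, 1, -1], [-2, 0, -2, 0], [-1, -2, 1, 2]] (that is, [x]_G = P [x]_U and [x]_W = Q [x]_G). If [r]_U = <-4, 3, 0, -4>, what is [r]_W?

First [r]_G = P [r]_U = <-8, -10, -6, 18>.
Then [r]_W = Q [r]_G = <16, -18, 28, 58>.

<16, -18, 28, 58>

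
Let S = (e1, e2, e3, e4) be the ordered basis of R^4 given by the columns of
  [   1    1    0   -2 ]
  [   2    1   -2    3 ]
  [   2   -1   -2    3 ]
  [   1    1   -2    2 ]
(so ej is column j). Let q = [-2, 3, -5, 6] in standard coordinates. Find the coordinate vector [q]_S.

Write q = c_1 e1 + ... + c_4 e4 and solve for the c_i.
Solving this 4x4 system gives c = (-4, 4, -2, 1).
Check: -4e1 + 4e2 - 2e3 + e4 = [-2, 3, -5, 6].

[-4, 4, -2, 1]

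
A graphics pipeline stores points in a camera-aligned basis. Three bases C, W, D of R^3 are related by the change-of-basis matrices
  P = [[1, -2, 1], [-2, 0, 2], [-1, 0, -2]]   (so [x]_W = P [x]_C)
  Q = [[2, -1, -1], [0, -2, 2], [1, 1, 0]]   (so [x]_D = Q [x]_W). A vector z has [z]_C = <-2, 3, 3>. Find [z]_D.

<-16, -28, 5>

First [z]_W = P [z]_C = <-5, 10, -4>.
Then [z]_D = Q [z]_W = <-16, -28, 5>.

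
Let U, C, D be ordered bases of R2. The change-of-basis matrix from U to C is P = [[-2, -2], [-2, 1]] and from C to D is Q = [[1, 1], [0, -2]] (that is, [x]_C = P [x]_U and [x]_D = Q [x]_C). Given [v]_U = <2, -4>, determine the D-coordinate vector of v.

Composing the changes, [v]_D = Q P [v]_U.
Q P = [[-4, -1], [4, -2]]; applying this to <2, -4> gives <-4, 16>.

<-4, 16>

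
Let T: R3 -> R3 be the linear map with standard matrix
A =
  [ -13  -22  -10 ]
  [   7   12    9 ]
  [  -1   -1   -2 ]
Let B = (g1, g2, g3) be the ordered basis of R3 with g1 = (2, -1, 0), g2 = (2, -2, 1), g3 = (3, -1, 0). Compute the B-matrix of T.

[[2, 3, -2], [-1, -2, -2], [-2, 2, -3]]

With P the matrix whose columns are g1, ..., g3, [T]_B = P^(-1) A P.
Column by column: T(g1) = A g1 = (-4, 2, -1); its B-coordinates (2, -1, -2) give column 1.
Continuing for each basis vector yields [T]_B = [[2, 3, -2], [-1, -2, -2], [-2, 2, -3]].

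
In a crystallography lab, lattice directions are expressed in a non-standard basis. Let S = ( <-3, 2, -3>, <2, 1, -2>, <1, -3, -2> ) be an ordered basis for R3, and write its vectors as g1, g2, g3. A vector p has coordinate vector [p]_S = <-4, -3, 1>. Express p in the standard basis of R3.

<7, -14, 16>

p = M [p]_S, where M has columns g1, ..., g3.
Carrying out the matrix-vector product, p = <7, -14, 16>.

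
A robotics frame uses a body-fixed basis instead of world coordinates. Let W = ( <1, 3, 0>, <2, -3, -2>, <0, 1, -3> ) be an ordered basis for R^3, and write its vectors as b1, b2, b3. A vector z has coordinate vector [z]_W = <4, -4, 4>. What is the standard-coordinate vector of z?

<-4, 28, -4>

By definition z = 4b1 - 4b2 + 4b3.
Summing componentwise gives <-4, 28, -4>.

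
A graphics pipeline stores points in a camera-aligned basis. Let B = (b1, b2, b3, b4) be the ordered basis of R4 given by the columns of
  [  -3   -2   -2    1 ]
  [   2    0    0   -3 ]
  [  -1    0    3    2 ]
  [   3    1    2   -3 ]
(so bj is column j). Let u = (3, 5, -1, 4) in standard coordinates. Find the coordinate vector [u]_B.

[u]_B is the unique c with M c = u, where M has columns b1, ..., b4.
Row-reducing the augmented matrix [M | u] gives c = (-2, -1, 1, -3).
Check: -2b1 - b2 + b3 - 3b4 = (3, 5, -1, 4).

(-2, -1, 1, -3)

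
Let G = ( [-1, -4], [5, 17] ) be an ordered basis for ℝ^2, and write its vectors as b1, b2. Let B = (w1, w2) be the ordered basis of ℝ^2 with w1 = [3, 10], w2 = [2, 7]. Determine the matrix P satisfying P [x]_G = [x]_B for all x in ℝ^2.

[[1, 1], [-2, 1]]

Take x = bj: its G-coordinates are the j-th standard unit vector, so P e_j — column j of P — equals [bj]_B.
b1 = w1 - 2w2, giving column 1 = [1, -2]; repeating for each j gives P = [[1, 1], [-2, 1]].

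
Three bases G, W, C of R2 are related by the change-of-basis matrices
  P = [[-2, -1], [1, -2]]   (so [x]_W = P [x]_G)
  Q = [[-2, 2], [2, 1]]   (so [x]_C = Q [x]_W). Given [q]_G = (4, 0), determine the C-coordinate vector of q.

(24, -12)

Apply P to get W-coordinates (-8, 4), then Q to get C-coordinates.
The result is [q]_C = (24, -12).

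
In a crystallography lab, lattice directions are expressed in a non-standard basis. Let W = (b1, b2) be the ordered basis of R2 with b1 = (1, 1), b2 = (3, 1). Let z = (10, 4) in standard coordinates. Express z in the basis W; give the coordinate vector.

[z]_W is the unique c with M c = z, where M has columns b1, b2.
System: c_1 + 3c_2 = 10, c_1 + c_2 = 4; solving gives c_1 = 1, c_2 = 3.
Check: b1 + 3b2 = (10, 4).

(1, 3)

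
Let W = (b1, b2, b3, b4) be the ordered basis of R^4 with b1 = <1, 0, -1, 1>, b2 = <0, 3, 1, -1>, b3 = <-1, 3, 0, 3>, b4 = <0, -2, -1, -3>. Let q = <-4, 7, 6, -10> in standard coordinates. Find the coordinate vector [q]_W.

<-4, 3, 0, 1>

Write q = c_1 b1 + ... + c_4 b4 and solve for the c_i.
Row-reducing the augmented matrix [M | q] gives c = (-4, 3, 0, 1).
Check: -4b1 + 3b2 + 0·b3 + b4 = <-4, 7, 6, -10>.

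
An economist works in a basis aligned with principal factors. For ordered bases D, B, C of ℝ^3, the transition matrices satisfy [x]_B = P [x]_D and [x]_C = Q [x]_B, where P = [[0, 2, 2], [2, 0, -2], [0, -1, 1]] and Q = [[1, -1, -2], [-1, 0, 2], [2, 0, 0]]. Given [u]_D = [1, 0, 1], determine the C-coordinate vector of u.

Apply P to get B-coordinates [2, 0, 1], then Q to get C-coordinates.
The result is [u]_C = [0, 0, 4].

[0, 0, 4]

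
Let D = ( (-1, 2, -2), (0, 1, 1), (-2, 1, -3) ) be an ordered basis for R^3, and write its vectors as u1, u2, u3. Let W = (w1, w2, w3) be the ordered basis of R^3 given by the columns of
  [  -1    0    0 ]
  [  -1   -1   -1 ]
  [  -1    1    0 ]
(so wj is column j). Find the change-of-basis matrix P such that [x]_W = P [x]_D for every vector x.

Column j of P is [uj]_W, since P maps D-coordinates to W-coordinates.
Expressing u1 in W: u1 = w1 - w2 - 2w3, so column 1 of P is (1, -1, -2).
Doing the same for each uj gives P = [[1, 0, 2], [-1, 1, -1], [-2, -2, -2]].

[[1, 0, 2], [-1, 1, -1], [-2, -2, -2]]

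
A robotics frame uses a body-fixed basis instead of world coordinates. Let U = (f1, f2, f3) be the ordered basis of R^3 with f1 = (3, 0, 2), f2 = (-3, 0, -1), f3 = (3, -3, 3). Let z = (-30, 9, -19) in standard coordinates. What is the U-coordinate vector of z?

Write z = c_1 f1 + ... + c_3 f3 and solve for the c_i.
Row-reducing the augmented matrix [M | z] gives c = (-3, 4, -3).
Check: -3f1 + 4f2 - 3f3 = (-30, 9, -19).

(-3, 4, -3)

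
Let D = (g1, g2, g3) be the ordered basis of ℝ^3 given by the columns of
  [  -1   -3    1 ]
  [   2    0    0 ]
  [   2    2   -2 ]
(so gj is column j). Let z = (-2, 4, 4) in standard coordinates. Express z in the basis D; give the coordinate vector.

Write z = c_1 g1 + ... + c_3 g3 and solve for the c_i.
Gaussian elimination on [M | z] yields c = (2, 0, 0).
Check: 2g1 + 0·g2 + 0·g3 = (-2, 4, 4).

(2, 0, 0)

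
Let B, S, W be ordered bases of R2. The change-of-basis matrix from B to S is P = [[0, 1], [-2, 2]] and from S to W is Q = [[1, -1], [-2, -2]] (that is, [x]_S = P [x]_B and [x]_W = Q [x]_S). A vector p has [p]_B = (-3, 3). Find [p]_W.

(-9, -30)

First [p]_S = P [p]_B = (3, 12).
Then [p]_W = Q [p]_S = (-9, -30).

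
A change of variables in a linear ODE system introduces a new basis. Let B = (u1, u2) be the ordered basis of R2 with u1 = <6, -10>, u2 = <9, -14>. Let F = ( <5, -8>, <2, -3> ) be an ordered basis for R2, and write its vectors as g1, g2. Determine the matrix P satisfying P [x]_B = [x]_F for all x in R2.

[[2, 1], [-2, 2]]

Take x = uj: its B-coordinates are the j-th standard unit vector, so P e_j — column j of P — equals [uj]_F.
u1 = 2g1 - 2g2, giving column 1 = <2, -2>; repeating for each j gives P = [[2, 1], [-2, 2]].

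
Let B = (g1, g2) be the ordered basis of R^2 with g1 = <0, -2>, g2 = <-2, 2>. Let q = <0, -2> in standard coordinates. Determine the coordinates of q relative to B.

We seek scalars with c_1 g1 + c_2 g2 = q; equivalently solve M c = q where the columns of M are g1, g2.
System: 0c_1 - 2c_2 = 0, -2c_1 + 2c_2 = -2; solving gives c_1 = 1, c_2 = 0.
Check: g1 + 0·g2 = <0, -2>.

<1, 0>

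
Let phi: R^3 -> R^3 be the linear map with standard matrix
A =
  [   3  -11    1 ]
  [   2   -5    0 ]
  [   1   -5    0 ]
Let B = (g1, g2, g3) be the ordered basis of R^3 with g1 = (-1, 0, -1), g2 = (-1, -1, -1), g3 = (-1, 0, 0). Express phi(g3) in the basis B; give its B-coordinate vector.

Column 3 of [phi]_B is the B-coordinate vector of phi(g3).
In standard coordinates phi(g3) = A g3 = (-3, -2, -1).
Converting to B: (-3, -2, -1) = -g1 + 2g2 + 2g3, so the coordinate vector is (-1, 2, 2).

(-1, 2, 2)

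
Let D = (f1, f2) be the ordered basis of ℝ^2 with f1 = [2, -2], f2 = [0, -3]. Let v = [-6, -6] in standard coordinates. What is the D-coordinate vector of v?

[-3, 4]

[v]_D is the unique c with M c = v, where M has columns f1, f2.
System: 2c_1 + 0c_2 = -6, -2c_1 - 3c_2 = -6; solving gives c_1 = -3, c_2 = 4.
Check: -3f1 + 4f2 = [-6, -6].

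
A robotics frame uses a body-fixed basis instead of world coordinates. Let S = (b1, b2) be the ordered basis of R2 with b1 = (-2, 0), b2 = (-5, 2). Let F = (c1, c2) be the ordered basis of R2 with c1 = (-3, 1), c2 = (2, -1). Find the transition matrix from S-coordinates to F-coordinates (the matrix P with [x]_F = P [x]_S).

Column j of P is [bj]_F, since P maps S-coordinates to F-coordinates.
Expressing b1 in F: b1 = 2c1 + 2c2, so column 1 of P is (2, 2).
Doing the same for each bj gives P = [[2, 1], [2, -1]].

[[2, 1], [2, -1]]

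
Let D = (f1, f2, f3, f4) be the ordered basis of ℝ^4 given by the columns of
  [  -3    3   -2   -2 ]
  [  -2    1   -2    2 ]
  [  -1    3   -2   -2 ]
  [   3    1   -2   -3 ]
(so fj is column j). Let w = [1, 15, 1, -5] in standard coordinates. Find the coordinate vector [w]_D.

[0, 1, -3, 4]

We seek scalars with c_1 f1 + ... + c_4 f4 = w; equivalently solve M c = w where the columns of M are f1, ..., f4.
Solving this 4x4 system gives c = (0, 1, -3, 4).
Check: 0·f1 + f2 - 3f3 + 4f4 = [1, 15, 1, -5].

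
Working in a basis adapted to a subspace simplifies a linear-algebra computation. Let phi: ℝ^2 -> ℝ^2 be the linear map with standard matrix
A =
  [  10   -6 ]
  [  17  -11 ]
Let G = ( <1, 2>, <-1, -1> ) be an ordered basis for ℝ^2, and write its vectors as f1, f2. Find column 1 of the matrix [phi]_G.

<-3, -1>

Compute phi(f1) = A f1 = <-2, -5> in standard coordinates.
Then write this in G-coordinates: solve for y in y_1 f1 + y_2 f2 = <-2, -5>.
This gives y = <-3, -1>, which is column 1 of [phi]_G.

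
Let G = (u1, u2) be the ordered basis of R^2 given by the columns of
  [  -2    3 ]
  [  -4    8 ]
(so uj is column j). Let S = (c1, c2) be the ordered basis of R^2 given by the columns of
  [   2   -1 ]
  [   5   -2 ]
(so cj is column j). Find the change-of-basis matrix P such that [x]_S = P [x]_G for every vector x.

[[0, 2], [2, 1]]

Column j of P is [uj]_S, since P maps G-coordinates to S-coordinates.
Expressing u1 in S: u1 = 0·c1 + 2c2, so column 1 of P is (0, 2).
Doing the same for each uj gives P = [[0, 2], [2, 1]].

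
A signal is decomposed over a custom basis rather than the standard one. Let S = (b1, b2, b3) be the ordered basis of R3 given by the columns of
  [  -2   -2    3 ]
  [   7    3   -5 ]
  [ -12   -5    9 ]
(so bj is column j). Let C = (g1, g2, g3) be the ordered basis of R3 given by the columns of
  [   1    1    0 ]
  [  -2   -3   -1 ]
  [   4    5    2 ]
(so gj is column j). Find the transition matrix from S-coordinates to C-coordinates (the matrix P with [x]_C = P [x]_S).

[[0, -1, 2], [-2, -1, 1], [-1, 2, -2]]

Let M have columns bj and N have columns gj. Then for every x, N [x]_C = x = M [x]_S, so P = N^(-1) M.
Since det N = -1, N^(-1) has integer entries; multiplying gives P = [[0, -1, 2], [-2, -1, 1], [-1, 2, -2]].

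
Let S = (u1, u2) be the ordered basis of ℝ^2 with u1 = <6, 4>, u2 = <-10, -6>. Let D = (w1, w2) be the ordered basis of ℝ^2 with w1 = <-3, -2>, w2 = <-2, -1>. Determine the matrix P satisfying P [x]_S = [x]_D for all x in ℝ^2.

Let M have columns uj and N have columns wj. Then for every x, N [x]_D = x = M [x]_S, so P = N^(-1) M.
Since det N = -1, N^(-1) has integer entries; multiplying gives P = [[-2, 2], [0, 2]].

[[-2, 2], [0, 2]]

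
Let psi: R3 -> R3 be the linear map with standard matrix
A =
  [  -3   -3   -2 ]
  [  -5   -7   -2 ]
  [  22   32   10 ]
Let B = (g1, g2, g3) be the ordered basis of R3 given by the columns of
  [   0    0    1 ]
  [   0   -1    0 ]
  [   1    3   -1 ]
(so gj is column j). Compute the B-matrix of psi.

[[2, -2, 2], [2, -1, 3], [-2, -3, -1]]

The j-th column of [psi]_B is [psi(gj)]_B.
psi(g1) = A g1 = [-2, -2, 10] = 2g1 + 2g2 - 2g3, so column 1 is [2, 2, -2].
Repeating for g2, g3 and assembling the columns gives [[2, -2, 2], [2, -1, 3], [-2, -3, -1]].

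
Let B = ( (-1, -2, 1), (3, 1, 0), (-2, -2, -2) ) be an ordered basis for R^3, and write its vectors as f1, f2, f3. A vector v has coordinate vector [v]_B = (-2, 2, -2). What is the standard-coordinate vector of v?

(12, 10, 2)

By definition v = -2f1 + 2f2 - 2f3.
Summing componentwise gives (12, 10, 2).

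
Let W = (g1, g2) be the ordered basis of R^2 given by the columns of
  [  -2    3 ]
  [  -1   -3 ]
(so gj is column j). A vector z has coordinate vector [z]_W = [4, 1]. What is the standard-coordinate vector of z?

z = M [z]_W, where M has columns g1, g2.
Carrying out the matrix-vector product, z = [-5, -7].

[-5, -7]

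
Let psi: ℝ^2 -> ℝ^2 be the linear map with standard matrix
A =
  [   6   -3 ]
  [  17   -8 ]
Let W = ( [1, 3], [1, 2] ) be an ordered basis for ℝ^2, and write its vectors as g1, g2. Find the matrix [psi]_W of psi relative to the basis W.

[[-1, 1], [-2, -1]]

With P the matrix whose columns are g1, g2, [psi]_W = P^(-1) A P.
Column by column: psi(g1) = A g1 = [-3, -7]; its W-coordinates [-1, -2] give column 1.
Continuing for each basis vector yields [psi]_W = [[-1, 1], [-2, -1]].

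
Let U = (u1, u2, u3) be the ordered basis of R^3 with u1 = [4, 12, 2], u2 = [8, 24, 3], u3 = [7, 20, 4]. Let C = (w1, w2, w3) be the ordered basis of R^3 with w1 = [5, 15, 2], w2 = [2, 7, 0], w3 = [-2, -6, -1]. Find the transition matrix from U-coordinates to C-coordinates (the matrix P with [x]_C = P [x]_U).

[[0, 2, 1], [0, 0, -1], [-2, 1, -2]]

Take x = uj: its U-coordinates are the j-th standard unit vector, so P e_j — column j of P — equals [uj]_C.
u1 = 0·w1 + 0·w2 - 2w3, giving column 1 = [0, 0, -2]; repeating for each j gives P = [[0, 2, 1], [0, 0, -1], [-2, 1, -2]].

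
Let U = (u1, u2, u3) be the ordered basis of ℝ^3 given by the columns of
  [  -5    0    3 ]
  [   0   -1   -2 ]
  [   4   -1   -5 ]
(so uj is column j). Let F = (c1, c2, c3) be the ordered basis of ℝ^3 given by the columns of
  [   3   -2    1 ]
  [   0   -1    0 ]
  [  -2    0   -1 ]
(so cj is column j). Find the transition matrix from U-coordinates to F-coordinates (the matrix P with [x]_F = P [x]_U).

Take x = uj: its U-coordinates are the j-th standard unit vector, so P e_j — column j of P — equals [uj]_F.
u1 = -c1 + 0·c2 - 2c3, giving column 1 = <-1, 0, -2>; repeating for each j gives P = [[-1, 1, 2], [0, 1, 2], [-2, -1, 1]].

[[-1, 1, 2], [0, 1, 2], [-2, -1, 1]]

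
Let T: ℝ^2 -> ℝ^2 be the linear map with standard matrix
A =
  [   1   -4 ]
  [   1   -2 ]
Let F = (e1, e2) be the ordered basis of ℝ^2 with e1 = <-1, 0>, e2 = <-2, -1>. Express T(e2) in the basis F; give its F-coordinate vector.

Column 2 of [T]_F is the F-coordinate vector of T(e2).
In standard coordinates T(e2) = A e2 = <2, 0>.
Converting to F: <2, 0> = -2e1 + 0·e2, so the coordinate vector is <-2, 0>.

<-2, 0>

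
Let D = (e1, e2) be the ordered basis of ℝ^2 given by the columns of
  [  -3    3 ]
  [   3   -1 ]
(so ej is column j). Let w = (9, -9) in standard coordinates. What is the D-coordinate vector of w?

(-3, 0)

We seek scalars with c_1 e1 + c_2 e2 = w; equivalently solve M c = w where the columns of M are e1, e2.
System: -3c_1 + 3c_2 = 9, 3c_1 - c_2 = -9; solving gives c_1 = -3, c_2 = 0.
Check: -3e1 + 0·e2 = (9, -9).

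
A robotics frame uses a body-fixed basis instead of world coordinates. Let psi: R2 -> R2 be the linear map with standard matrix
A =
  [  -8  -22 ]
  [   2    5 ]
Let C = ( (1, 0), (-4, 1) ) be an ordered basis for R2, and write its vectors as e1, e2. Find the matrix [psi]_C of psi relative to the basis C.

[[0, -2], [2, -3]]

The j-th column of [psi]_C is [psi(ej)]_C.
psi(e1) = A e1 = (-8, 2) = 0·e1 + 2e2, so column 1 is (0, 2).
Repeating for e2 and assembling the columns gives [[0, -2], [2, -3]].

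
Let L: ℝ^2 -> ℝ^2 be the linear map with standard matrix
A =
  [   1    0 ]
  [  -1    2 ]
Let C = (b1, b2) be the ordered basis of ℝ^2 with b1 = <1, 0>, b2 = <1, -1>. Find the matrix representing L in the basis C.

The j-th column of [L]_C is [L(bj)]_C.
L(b1) = A b1 = <1, -1> = 0·b1 + b2, so column 1 is <0, 1>.
Repeating for b2 and assembling the columns gives [[0, -2], [1, 3]].

[[0, -2], [1, 3]]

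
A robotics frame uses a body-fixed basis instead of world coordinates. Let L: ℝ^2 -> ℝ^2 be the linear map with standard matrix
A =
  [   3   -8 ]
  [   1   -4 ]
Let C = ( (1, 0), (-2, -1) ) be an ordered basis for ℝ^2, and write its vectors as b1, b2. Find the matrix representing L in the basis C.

[[1, -2], [-1, -2]]

Let P have columns b1, b2. Then [L]_C = P^(-1) A P.
Here det P = -1, so P^(-1) is integer; computing A P first and then P^(-1)(A P) gives [[1, -2], [-1, -2]].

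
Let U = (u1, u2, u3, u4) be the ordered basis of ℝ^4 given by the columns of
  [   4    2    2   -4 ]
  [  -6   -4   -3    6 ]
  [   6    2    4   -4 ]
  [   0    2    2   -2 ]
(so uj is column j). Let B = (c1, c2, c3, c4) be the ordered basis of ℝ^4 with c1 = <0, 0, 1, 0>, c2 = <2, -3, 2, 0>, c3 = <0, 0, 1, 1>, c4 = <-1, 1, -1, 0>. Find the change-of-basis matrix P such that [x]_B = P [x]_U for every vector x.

Let M have columns uj and N have columns cj. Then for every x, N [x]_B = x = M [x]_U, so P = N^(-1) M.
Since det N = 1, N^(-1) has integer entries; multiplying gives P = [[2, -2, 0, 2], [2, 2, 1, -2], [0, 2, 2, -2], [0, 2, 0, 0]].

[[2, -2, 0, 2], [2, 2, 1, -2], [0, 2, 2, -2], [0, 2, 0, 0]]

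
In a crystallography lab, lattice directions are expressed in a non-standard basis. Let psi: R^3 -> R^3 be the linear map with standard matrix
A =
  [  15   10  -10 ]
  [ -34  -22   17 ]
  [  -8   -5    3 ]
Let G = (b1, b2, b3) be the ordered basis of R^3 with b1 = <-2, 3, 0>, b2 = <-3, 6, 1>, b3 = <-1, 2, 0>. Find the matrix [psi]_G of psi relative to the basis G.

[[-2, 3, 0], [1, -3, -2], [1, -2, 1]]

With P the matrix whose columns are b1, ..., b3, [psi]_G = P^(-1) A P.
Column by column: psi(b1) = A b1 = <0, 2, 1>; its G-coordinates <-2, 1, 1> give column 1.
Continuing for each basis vector yields [psi]_G = [[-2, 3, 0], [1, -3, -2], [1, -2, 1]].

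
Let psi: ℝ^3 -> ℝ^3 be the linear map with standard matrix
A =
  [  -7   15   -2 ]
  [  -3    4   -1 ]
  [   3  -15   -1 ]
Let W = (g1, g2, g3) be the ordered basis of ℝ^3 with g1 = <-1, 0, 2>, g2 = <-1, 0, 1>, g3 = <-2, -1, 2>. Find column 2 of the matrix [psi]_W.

<1, -2, -2>

Column 2 of [psi]_W is the W-coordinate vector of psi(g2).
In standard coordinates psi(g2) = A g2 = <5, 2, -4>.
Converting to W: <5, 2, -4> = g1 - 2g2 - 2g3, so the coordinate vector is <1, -2, -2>.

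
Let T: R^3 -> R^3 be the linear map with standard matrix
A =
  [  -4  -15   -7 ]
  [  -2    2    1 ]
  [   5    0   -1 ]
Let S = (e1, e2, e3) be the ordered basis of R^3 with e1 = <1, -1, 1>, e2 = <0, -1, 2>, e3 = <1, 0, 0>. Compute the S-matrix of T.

[[2, 2, -1], [1, -2, 3], [2, -1, -3]]

The j-th column of [T]_S is [T(ej)]_S.
T(e1) = A e1 = <4, -3, 4> = 2e1 + e2 + 2e3, so column 1 is <2, 1, 2>.
Repeating for e2, e3 and assembling the columns gives [[2, 2, -1], [1, -2, 3], [2, -1, -3]].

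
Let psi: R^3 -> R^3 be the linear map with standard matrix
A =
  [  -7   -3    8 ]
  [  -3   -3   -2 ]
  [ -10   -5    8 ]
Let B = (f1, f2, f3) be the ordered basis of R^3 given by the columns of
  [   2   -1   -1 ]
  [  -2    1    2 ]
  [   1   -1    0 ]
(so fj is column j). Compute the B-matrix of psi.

[[0, -3, -1], [2, 0, -1], [-2, -2, -2]]

Let P have columns f1, ..., f3. Then [psi]_B = P^(-1) A P.
Here det P = 1, so P^(-1) is integer; computing A P first and then P^(-1)(A P) gives [[0, -3, -1], [2, 0, -1], [-2, -2, -2]].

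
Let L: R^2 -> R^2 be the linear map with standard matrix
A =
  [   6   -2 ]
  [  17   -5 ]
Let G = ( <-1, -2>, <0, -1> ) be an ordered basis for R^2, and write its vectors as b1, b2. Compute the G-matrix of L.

[[2, -2], [3, -1]]

Let P have columns b1, b2. Then [L]_G = P^(-1) A P.
Here det P = 1, so P^(-1) is integer; computing A P first and then P^(-1)(A P) gives [[2, -2], [3, -1]].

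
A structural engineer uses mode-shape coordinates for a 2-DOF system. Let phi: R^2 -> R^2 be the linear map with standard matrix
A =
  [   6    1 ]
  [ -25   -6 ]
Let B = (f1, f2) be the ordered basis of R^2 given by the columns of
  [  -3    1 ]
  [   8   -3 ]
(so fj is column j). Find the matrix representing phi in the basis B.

[[3, -2], [-1, -3]]

Let P have columns f1, f2. Then [phi]_B = P^(-1) A P.
Here det P = 1, so P^(-1) is integer; computing A P first and then P^(-1)(A P) gives [[3, -2], [-1, -3]].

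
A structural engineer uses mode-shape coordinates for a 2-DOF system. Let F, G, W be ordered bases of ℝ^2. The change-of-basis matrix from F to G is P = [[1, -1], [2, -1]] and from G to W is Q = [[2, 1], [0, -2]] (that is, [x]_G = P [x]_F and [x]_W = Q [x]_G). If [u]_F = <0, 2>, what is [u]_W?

First [u]_G = P [u]_F = <-2, -2>.
Then [u]_W = Q [u]_G = <-6, 4>.

<-6, 4>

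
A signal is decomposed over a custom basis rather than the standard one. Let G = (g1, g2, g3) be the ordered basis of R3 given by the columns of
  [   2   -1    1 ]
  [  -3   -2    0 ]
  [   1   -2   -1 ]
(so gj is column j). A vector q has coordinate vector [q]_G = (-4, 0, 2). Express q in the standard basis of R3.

(-6, 12, -6)

The coordinates say q = -4g1 + 0·g2 + 2g3; adding the scaled basis vectors gives (-6, 12, -6).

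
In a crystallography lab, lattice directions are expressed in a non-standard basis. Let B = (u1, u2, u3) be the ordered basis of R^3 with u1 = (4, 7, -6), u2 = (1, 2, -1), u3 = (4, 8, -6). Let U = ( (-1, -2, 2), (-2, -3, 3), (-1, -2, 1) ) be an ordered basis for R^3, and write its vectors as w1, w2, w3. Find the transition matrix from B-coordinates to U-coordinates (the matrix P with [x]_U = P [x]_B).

[[-1, 0, -2], [-1, 0, 0], [-1, -1, -2]]

Column j of P is [uj]_U, since P maps B-coordinates to U-coordinates.
Expressing u1 in U: u1 = -w1 - w2 - w3, so column 1 of P is (-1, -1, -1).
Doing the same for each uj gives P = [[-1, 0, -2], [-1, 0, 0], [-1, -1, -2]].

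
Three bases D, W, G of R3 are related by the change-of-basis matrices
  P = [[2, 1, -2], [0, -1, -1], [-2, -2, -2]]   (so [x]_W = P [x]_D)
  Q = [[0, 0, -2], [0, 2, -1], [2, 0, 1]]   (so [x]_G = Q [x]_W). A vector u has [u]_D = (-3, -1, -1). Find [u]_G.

First [u]_W = P [u]_D = (-5, 2, 10).
Then [u]_G = Q [u]_W = (-20, -6, 0).

(-20, -6, 0)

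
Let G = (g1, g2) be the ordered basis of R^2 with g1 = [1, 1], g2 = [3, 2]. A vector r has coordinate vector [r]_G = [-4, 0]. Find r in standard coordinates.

[-4, -4]

r = M [r]_G, where M has columns g1, g2.
Carrying out the matrix-vector product, r = [-4, -4].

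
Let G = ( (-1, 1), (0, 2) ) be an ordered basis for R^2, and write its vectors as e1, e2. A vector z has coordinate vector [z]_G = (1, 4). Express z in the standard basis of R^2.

The coordinates say z = e1 + 4e2; adding the scaled basis vectors gives (-1, 9).

(-1, 9)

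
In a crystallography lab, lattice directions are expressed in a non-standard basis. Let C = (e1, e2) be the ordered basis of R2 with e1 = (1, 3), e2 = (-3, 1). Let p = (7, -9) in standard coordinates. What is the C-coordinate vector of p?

(-2, -3)

[p]_C is the unique c with M c = p, where M has columns e1, e2.
System: c_1 - 3c_2 = 7, 3c_1 + c_2 = -9; solving gives c_1 = -2, c_2 = -3.
Check: -2e1 - 3e2 = (7, -9).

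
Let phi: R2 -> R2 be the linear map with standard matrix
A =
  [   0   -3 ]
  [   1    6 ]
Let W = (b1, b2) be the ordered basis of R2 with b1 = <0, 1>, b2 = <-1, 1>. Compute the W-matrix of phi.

Let P have columns b1, b2. Then [phi]_W = P^(-1) A P.
Here det P = 1, so P^(-1) is integer; computing A P first and then P^(-1)(A P) gives [[3, 2], [3, 3]].

[[3, 2], [3, 3]]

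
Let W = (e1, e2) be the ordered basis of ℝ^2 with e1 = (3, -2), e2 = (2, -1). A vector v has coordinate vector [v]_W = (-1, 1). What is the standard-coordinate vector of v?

(-1, 1)

The coordinates say v = -e1 + e2; adding the scaled basis vectors gives (-1, 1).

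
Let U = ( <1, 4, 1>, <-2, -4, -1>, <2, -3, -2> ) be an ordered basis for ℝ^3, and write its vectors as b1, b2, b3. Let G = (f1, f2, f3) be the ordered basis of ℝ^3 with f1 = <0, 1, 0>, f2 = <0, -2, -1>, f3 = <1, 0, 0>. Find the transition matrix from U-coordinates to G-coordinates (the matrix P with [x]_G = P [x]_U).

[[2, -2, 1], [-1, 1, 2], [1, -2, 2]]

Take x = bj: its U-coordinates are the j-th standard unit vector, so P e_j — column j of P — equals [bj]_G.
b1 = 2f1 - f2 + f3, giving column 1 = <2, -1, 1>; repeating for each j gives P = [[2, -2, 1], [-1, 1, 2], [1, -2, 2]].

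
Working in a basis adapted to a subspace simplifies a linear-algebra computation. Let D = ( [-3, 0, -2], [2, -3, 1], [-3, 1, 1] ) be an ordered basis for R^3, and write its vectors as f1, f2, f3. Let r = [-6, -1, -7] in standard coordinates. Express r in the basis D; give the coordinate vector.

Write r = c_1 f1 + ... + c_3 f3 and solve for the c_i.
Solving this 3x3 system gives c = (3, 0, -1).
Check: 3f1 + 0·f2 - f3 = [-6, -1, -7].

[3, 0, -1]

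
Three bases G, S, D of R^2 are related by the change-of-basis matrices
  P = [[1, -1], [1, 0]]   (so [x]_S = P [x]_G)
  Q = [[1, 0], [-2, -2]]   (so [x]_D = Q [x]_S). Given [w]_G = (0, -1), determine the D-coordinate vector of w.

(1, -2)

Apply P to get S-coordinates (1, 0), then Q to get D-coordinates.
The result is [w]_D = (1, -2).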